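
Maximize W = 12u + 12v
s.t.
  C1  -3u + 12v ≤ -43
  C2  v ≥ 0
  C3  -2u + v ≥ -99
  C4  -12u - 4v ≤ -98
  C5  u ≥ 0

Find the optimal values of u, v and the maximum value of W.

u = 1145/21, v = 211/21, maximum W = 5424/7

Corner points and W = 12u + 12v:
  (43/3, 0) → W = 172
  (1145/21, 211/21) → W = 5424/7
  (99/2, 0) → W = 594

At the optimal vertex, -3u + 12v = -43 and -2u + v = -99.
Solving simultaneously gives u = 1145/21, v = 211/21.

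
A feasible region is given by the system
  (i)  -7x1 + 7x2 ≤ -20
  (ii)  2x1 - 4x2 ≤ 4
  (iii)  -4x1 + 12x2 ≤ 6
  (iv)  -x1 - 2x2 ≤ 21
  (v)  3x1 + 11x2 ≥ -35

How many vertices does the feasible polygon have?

Pairwise boundary intersections that survive every other constraint:
  (26/7, 6/7)
  (141/28, 61/28)
  (9, 7/2)

3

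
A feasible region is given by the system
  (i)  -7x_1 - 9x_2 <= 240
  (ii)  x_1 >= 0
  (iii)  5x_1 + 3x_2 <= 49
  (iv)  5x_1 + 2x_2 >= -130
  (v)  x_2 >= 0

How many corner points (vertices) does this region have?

3

Pairwise boundary intersections that survive every other constraint:
  (0, 49/3)
  (0, 0)
  (49/5, 0)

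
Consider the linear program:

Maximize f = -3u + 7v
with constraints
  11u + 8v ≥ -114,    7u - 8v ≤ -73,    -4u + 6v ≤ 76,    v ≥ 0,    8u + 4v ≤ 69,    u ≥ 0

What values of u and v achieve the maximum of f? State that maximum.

Extreme points and f = -3u + 7v:
  (65/23, 1067/92) → f = 6689/92
  (0, 73/8) → f = 511/8
  (55/32, 221/16) → f = 2929/32
  (0, 38/3) → f = 266/3

The optimum lies where -4u + 6v = 76 and 8u + 4v = 69.
Solving simultaneously gives u = 55/32, v = 221/16.

u = 55/32, v = 221/16, maximum f = 2929/32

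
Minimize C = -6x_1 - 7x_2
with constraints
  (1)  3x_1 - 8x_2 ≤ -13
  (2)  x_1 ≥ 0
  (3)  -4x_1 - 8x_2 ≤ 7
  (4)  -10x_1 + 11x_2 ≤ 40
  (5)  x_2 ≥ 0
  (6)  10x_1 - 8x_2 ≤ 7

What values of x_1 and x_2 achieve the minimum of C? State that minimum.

x_1 = 397/30, x_2 = 47/3, minimum C = -2836/15

Corner points and C = -6x_1 - 7x_2:
  (0, 13/8) → C = -91/8
  (20/7, 151/56) → C = -2017/56
  (0, 40/11) → C = -280/11
  (397/30, 47/3) → C = -2836/15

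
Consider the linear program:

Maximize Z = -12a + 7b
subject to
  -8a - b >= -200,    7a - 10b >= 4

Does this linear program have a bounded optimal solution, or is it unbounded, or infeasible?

From the feasible point (668/29, 456/29), moving in the direction (-10, -7) keeps every constraint satisfied while Z increases without bound.

unbounded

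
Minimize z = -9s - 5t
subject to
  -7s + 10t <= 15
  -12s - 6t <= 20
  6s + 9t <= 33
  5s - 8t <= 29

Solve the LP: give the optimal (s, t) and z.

Extreme points and z = -9s - 5t:
  (-145/81, 20/81) → z = 1205/81
  (65/41, 107/41) → z = -1120/41
  (1/9, -32/9) → z = 151/9
  (175/31, -3/31) → z = -1560/31

At the optimal vertex, 6s + 9t = 33 and 5s - 8t = 29.
Solving simultaneously gives s = 175/31, t = -3/31.

s = 175/31, t = -3/31, minimum z = -1560/31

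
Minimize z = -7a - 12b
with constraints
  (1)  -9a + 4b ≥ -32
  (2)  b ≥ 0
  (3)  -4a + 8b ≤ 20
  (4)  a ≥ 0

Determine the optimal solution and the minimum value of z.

a = 6, b = 11/2, minimum z = -108

Vertices and z = -7a - 12b:
  (32/9, 0) → z = -224/9
  (6, 11/2) → z = -108
  (0, 0) → z = 0
  (0, 5/2) → z = -30

The optimum lies where -9a + 4b = -32 and -4a + 8b = 20.
Solving simultaneously gives a = 6, b = 11/2.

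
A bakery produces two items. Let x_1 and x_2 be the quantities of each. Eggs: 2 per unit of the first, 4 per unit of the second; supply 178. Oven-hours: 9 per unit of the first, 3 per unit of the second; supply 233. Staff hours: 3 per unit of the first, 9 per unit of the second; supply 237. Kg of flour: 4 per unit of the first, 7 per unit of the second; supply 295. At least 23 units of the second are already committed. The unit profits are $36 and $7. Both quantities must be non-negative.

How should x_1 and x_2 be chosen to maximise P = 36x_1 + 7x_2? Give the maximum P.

x_1 = 10, x_2 = 23, maximum P = 521

Extreme points and P = 36x_1 + 7x_2:
  (0, 79/3) → P = 553/3
  (0, 23) → P = 161
  (10, 23) → P = 521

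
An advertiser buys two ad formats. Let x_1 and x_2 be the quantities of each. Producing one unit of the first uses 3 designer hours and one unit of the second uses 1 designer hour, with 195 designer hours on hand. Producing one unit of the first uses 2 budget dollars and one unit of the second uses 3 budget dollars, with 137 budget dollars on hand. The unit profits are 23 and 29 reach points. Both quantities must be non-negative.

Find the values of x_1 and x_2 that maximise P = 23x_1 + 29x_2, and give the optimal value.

Corner points and P = 23x_1 + 29x_2:
  (0, 0) → P = 0
  (0, 137/3) → P = 3973/3
  (65, 0) → P = 1495
  (64, 3) → P = 1559

x_1 = 64, x_2 = 3, maximum P = 1559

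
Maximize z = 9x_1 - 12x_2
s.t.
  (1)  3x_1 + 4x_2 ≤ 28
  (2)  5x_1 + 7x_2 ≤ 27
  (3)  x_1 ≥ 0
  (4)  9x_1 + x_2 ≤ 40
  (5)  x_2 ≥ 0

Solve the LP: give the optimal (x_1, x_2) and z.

x_1 = 40/9, x_2 = 0, maximum z = 40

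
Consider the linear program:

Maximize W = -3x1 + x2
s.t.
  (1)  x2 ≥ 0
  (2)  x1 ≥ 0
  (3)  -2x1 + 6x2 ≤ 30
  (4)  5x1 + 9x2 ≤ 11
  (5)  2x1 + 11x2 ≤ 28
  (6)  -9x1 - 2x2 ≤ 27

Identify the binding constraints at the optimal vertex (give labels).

Extreme points and W = -3x1 + x2:
  (0, 0) → W = 0
  (11/5, 0) → W = -33/5
  (0, 11/9) → W = 11/9

The maximum is at (0, 11/9). Substituting into each constraint, equality holds for (2) and (4); the remaining constraints have slack.

(2) and (4)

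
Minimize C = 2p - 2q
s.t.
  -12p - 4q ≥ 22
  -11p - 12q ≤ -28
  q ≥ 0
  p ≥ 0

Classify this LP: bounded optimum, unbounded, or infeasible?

The boundaries -12p - 4q = 22 and -11p - 12q = -28 meet at (-94/25, 289/50), but that point violates p ≥ 0. Every candidate vertex is excluded by some other constraint, so the feasible region is empty.

infeasible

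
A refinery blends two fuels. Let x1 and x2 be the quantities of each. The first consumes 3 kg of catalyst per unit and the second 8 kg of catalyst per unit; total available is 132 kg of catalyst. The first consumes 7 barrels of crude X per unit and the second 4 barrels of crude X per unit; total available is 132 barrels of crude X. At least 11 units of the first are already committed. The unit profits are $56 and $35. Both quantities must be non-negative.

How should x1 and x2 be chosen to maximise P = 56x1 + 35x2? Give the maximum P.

x1 = 12, x2 = 12, maximum P = 1092

Corner points and P = 56x1 + 35x2:
  (132/7, 0) → P = 1056
  (11, 0) → P = 616
  (12, 12) → P = 1092
  (11, 99/8) → P = 8393/8

The optimum lies where 3x1 + 8x2 = 132 and 7x1 + 4x2 = 132.
Solving simultaneously gives x1 = 12, x2 = 12.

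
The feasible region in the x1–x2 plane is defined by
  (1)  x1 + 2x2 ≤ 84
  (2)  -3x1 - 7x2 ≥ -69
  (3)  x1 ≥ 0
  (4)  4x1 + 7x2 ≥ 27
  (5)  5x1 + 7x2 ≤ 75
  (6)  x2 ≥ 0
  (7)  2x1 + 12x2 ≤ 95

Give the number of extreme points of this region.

5

The feasible vertices (each the meet of two boundaries and inside every other half-plane) are:
  (0, 27/7)
  (0, 95/12)
  (27/4, 0)
  (15, 0)
  (235/46, 325/46)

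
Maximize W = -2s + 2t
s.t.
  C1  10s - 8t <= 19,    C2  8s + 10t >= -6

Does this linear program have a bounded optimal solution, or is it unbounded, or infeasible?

From the feasible point (71/82, -53/41), moving in the direction (-10, 8) keeps every constraint satisfied while W increases without bound.

unbounded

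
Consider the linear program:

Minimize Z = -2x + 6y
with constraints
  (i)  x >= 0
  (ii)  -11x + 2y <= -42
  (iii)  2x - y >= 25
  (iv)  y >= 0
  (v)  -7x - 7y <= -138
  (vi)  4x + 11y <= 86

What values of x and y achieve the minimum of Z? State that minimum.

The binding constraints are y = 0 and 4x + 11y = 86.
Solving simultaneously gives x = 43/2, y = 0.

x = 43/2, y = 0, minimum Z = -43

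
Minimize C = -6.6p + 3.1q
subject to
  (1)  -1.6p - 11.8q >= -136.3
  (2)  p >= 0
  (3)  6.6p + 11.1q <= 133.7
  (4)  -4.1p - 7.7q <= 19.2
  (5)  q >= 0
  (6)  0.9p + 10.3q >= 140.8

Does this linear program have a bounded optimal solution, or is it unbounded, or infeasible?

The boundaries -1.6p - 11.8q = -136.3 and p = 0 meet at (0, 1363/118), but that point violates 0.9p + 10.3q ≥ 140.8. Every candidate vertex is excluded by some other constraint, so the feasible region is empty.

infeasible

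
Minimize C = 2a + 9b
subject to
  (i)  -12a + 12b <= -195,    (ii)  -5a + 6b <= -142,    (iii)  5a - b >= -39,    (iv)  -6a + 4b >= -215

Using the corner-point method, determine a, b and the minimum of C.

a = -53/2, b = -187/2, minimum C = -1789/2

Vertices and C = 2a + 9b:
  (-376/25, -181/5) → C = -8897/25
  (361/8, 223/16) → C = 3451/16
  (-53/2, -187/2) → C = -1789/2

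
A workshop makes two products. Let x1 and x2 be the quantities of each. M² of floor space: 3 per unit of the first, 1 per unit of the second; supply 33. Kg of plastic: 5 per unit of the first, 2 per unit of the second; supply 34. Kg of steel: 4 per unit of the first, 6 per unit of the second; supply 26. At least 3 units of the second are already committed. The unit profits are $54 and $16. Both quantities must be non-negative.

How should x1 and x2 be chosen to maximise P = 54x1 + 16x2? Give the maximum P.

x1 = 2, x2 = 3, maximum P = 156

Feasible corners and P = 54x1 + 16x2:
  (0, 13/3) → P = 208/3
  (0, 3) → P = 48
  (2, 3) → P = 156

At the optimal vertex, 4x1 + 6x2 = 26 and x2 = 3.
Solving simultaneously gives x1 = 2, x2 = 3.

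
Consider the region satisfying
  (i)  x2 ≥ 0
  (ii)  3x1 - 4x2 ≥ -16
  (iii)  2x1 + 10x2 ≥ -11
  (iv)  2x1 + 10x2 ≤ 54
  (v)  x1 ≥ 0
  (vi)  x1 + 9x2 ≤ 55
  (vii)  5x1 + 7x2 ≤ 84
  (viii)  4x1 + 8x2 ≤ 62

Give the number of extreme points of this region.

Of the 27 pairwise boundary intersections, those satisfying every inequality are:
  (0, 0)
  (31/2, 0)
  (28/19, 97/19)
  (0, 4)
  (47/6, 23/6)

5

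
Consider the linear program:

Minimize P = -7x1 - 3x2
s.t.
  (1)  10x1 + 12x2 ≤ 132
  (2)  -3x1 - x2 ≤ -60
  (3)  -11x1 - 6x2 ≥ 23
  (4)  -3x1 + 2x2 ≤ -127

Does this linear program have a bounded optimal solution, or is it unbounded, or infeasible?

unbounded

From the feasible point (383/7, -729/7), moving in the direction (6, -11) keeps every constraint satisfied while P decreases without bound.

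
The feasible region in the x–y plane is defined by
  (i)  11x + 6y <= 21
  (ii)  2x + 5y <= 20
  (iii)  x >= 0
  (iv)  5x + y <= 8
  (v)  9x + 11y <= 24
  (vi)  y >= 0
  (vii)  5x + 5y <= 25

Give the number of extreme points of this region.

Pairwise boundary intersections that survive every other constraint:
  (27/19, 17/19)
  (87/67, 75/67)
  (0, 24/11)
  (0, 0)
  (8/5, 0)

5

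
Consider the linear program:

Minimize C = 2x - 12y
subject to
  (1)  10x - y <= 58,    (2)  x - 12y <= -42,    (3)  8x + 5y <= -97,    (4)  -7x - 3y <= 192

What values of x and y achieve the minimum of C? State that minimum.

x = -669/11, y = 857/11, minimum C = -11622/11

Corner points and C = 2x - 12y:
  (-1374/101, 239/101) → C = -5616/101
  (-810/29, 34/29) → C = -2028/29
  (-669/11, 857/11) → C = -11622/11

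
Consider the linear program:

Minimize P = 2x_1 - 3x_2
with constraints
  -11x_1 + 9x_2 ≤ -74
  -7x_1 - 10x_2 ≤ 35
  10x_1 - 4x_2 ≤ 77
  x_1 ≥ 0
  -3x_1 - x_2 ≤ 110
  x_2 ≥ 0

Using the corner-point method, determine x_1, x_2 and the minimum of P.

Corner points and P = 2x_1 - 3x_2:
  (397/46, 107/46) → P = 473/46
  (74/11, 0) → P = 148/11
  (77/10, 0) → P = 77/5

x_1 = 397/46, x_2 = 107/46, minimum P = 473/46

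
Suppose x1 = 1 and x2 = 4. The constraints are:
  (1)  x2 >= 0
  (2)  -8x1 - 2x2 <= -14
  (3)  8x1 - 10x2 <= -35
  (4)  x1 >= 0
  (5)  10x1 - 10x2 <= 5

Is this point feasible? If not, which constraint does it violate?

not feasible — violates (3)

Constraint (3): 8x1 - 10x2 = -32, which is not ≤ -35. All other constraints are satisfied.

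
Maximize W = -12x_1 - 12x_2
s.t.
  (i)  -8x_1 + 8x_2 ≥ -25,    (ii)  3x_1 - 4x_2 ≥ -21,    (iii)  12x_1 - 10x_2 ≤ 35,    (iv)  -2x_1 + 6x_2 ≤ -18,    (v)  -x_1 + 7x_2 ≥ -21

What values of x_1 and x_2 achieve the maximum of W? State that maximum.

x_1 = 0, x_2 = -3, maximum W = 36

Corner points and W = -12x_1 - 12x_2:
  (3/16, -47/16) → W = 33
  (7/48, -143/48) → W = 34
  (0, -3) → W = 36

The optimum lies where -2x_1 + 6x_2 = -18 and -x_1 + 7x_2 = -21.
Solving simultaneously gives x_1 = 0, x_2 = -3.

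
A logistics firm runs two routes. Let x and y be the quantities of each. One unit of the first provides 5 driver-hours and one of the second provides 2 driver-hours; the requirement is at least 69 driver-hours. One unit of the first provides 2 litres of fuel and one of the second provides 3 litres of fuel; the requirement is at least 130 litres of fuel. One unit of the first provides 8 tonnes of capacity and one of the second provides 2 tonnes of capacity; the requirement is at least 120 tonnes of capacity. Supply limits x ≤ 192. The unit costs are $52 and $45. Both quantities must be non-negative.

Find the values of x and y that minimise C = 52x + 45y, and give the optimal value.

Feasible corners and C = 52x + 45y:
  (0, 60) → C = 2700
  (65, 0) → C = 3380
  (192, 0) → C = 9984
  (5, 40) → C = 2060
The feasible region is unbounded (it extends along (0, 1)), but C strictly increases along every unbounded feasible direction, so there is no improving ray and the minimum is attained at a vertex.

At the optimal vertex, 2x + 3y = 130 and 8x + 2y = 120.
Solving simultaneously gives x = 5, y = 40.

x = 5, y = 40, minimum C = 2060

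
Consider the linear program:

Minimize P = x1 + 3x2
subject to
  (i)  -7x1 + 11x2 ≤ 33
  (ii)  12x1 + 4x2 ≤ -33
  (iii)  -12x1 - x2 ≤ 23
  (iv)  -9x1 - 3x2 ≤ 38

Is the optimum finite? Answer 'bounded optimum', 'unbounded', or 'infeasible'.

unbounded

From the feasible point (-59/36, -10/3), moving in the direction (3, -9) keeps every constraint satisfied while P decreases without bound.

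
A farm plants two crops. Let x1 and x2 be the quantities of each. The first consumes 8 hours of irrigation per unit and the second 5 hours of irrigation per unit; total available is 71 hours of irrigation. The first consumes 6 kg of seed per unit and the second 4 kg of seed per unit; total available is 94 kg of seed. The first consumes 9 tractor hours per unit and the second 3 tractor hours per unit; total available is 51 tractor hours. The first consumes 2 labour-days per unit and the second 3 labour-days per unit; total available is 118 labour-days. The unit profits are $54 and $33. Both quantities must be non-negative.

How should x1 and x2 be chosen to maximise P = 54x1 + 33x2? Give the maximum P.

x1 = 2, x2 = 11, maximum P = 471

Extreme points and P = 54x1 + 33x2:
  (0, 0) → P = 0
  (0, 71/5) → P = 2343/5
  (17/3, 0) → P = 306
  (2, 11) → P = 471

At the optimal vertex, 8x1 + 5x2 = 71 and 9x1 + 3x2 = 51.
Solving simultaneously gives x1 = 2, x2 = 11.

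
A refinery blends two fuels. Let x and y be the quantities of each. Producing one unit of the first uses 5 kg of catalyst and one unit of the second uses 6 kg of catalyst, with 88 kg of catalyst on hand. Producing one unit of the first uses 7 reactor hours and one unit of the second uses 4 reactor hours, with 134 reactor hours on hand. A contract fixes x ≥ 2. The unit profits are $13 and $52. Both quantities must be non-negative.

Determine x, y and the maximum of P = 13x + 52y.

x = 2, y = 13, maximum P = 702

Vertices and P = 13x + 52y:
  (88/5, 0) → P = 1144/5
  (2, 0) → P = 26
  (2, 13) → P = 702

The optimum lies where 5x + 6y = 88 and x = 2.
Solving simultaneously gives x = 2, y = 13.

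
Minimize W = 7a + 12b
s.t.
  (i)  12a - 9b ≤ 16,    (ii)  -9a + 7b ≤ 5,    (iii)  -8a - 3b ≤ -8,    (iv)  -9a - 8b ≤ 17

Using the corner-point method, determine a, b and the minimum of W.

a = 10/9, b = -8/27, minimum W = 38/9

Vertices and W = 7a + 12b:
  (157/3, 68) → W = 3547/3
  (10/9, -8/27) → W = 38/9
  (41/83, 112/83) → W = 1631/83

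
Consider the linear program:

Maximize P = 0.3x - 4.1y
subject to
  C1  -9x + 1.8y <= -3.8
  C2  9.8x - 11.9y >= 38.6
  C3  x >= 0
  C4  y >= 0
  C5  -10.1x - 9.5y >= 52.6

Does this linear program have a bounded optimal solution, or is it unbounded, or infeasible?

infeasible

The boundaries 9.8x - 11.9y = 38.6 and y = 0 meet at (193/49, 0), but that point violates -10.1x - 9.5y ≥ 52.6. Every candidate vertex is excluded by some other constraint, so the feasible region is empty.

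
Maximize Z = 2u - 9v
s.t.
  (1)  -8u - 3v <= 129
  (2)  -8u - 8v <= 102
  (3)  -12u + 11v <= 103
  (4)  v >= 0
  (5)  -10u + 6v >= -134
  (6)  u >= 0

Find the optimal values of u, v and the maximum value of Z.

u = 67/5, v = 0, maximum Z = 134/5

Extreme points and Z = 2u - 9v:
  (1046/19, 1319/19) → Z = -9779/19
  (0, 103/11) → Z = -927/11
  (67/5, 0) → Z = 134/5
  (0, 0) → Z = 0

The optimum lies where v = 0 and -10u + 6v = -134.
Solving simultaneously gives u = 67/5, v = 0.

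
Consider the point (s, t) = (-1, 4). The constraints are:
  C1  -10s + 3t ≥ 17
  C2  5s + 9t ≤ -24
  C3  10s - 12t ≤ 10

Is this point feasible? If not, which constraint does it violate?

not feasible — violates C2

Constraint C2: 5s + 9t = 31, which is not ≤ -24. All other constraints are satisfied.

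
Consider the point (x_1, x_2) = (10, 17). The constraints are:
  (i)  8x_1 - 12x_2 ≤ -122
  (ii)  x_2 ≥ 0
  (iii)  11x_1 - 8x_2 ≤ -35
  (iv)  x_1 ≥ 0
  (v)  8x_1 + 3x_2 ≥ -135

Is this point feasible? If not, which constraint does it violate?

Constraint (iii): 11x_1 - 8x_2 = -26, which is not ≤ -35. All other constraints are satisfied.

not feasible — violates (iii)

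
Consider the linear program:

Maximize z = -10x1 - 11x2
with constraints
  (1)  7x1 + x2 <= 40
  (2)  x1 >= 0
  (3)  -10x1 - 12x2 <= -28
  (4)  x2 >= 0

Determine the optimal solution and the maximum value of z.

x1 = 0, x2 = 7/3, maximum z = -77/3

Extreme points and z = -10x1 - 11x2:
  (0, 40) → z = -440
  (40/7, 0) → z = -400/7
  (0, 7/3) → z = -77/3
  (14/5, 0) → z = -28

The optimum lies where x1 = 0 and -10x1 - 12x2 = -28.
Solving simultaneously gives x1 = 0, x2 = 7/3.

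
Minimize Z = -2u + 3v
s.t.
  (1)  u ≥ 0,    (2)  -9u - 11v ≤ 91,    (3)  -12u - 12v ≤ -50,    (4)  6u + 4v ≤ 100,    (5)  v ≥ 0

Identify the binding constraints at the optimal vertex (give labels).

Feasible corners and Z = -2u + 3v:
  (0, 25/6) → Z = 25/2
  (0, 25) → Z = 75
  (25/6, 0) → Z = -25/3
  (50/3, 0) → Z = -100/3

The minimum is at (50/3, 0). Substituting into each constraint, equality holds for (4) and (5); the remaining constraints have slack.

(4) and (5)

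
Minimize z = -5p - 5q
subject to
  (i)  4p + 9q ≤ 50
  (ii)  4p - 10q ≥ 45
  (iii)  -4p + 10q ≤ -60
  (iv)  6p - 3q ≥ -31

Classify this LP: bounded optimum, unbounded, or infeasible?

From the feasible point (260/19, -10/19), moving in the direction (9, -4) keeps every constraint satisfied while z decreases without bound.

unbounded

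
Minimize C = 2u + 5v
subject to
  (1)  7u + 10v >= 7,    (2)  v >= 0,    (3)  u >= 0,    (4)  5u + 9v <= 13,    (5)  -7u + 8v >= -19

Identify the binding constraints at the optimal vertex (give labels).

Corner points and C = 2u + 5v:
  (1, 0) → C = 2
  (0, 7/10) → C = 7/2
  (13/5, 0) → C = 26/5
  (0, 13/9) → C = 65/9

The minimum is at (1, 0). Substituting into each constraint, equality holds for (1) and (2); the remaining constraints have slack.

(1) and (2)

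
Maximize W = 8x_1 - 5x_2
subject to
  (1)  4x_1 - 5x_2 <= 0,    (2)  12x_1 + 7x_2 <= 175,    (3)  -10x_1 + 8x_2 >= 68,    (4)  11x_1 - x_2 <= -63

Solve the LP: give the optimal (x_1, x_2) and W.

Feasible corners and W = 8x_1 - 5x_2:
  (-170/9, -136/9) → W = -680/9
  (-266/89, 2681/89) → W = -15533/89
  (-218/39, 59/39) → W = -2039/39
The feasible region is unbounded (it extends along (-5, -4), (-7, 12)), but W strictly decreases along every unbounded feasible direction, so there is no improving ray and the maximum is attained at a vertex.

The binding constraints are -10x_1 + 8x_2 = 68 and 11x_1 - x_2 = -63.
Solving simultaneously gives x_1 = -218/39, x_2 = 59/39.

x_1 = -218/39, x_2 = 59/39, maximum W = -2039/39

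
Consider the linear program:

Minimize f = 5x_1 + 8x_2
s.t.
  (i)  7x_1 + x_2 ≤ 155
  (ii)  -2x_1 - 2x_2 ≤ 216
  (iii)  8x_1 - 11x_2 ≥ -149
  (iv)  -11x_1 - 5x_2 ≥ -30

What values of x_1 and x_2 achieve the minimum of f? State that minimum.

x_1 = 263/6, x_2 = -911/6, minimum f = -1991/2

Corner points and f = 5x_1 + 8x_2:
  (263/6, -911/6) → f = -1991/2
  (745/24, -1495/24) → f = -2745/8
  (-1337/19, -715/19) → f = -12405/19
  (-415/161, 1879/161) → f = 1851/23

The optimum lies where 7x_1 + x_2 = 155 and -2x_1 - 2x_2 = 216.
Solving simultaneously gives x_1 = 263/6, x_2 = -911/6.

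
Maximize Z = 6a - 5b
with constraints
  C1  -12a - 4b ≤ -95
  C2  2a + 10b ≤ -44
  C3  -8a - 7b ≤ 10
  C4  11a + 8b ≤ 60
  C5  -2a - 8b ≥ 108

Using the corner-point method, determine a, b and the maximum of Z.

a = 500/13, b = -590/13, maximum Z = 5950/13

Extreme points and Z = 6a - 5b:
  (705/52, -220/13) → Z = 4315/26
  (149/11, -743/44) → Z = 7291/44
  (500/13, -590/13) → Z = 5950/13
  (56/3, -109/6) → Z = 1217/6

The optimum lies where -8a - 7b = 10 and 11a + 8b = 60.
Solving simultaneously gives a = 500/13, b = -590/13.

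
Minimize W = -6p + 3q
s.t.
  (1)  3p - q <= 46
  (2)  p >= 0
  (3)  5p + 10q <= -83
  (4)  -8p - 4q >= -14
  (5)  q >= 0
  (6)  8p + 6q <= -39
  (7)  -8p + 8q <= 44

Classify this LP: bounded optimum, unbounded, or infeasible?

infeasible

The boundaries 3p - q = 46 and p = 0 meet at (0, -46), but that point violates q ≥ 0. Every candidate vertex is excluded by some other constraint, so the feasible region is empty.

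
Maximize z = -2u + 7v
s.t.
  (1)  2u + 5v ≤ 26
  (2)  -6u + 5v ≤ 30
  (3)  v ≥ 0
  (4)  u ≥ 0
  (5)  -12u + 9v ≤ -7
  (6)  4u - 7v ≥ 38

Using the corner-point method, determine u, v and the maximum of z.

u = 186/17, v = 14/17, maximum z = -274/17

At the optimal vertex, 2u + 5v = 26 and 4u - 7v = 38.
Solving simultaneously gives u = 186/17, v = 14/17.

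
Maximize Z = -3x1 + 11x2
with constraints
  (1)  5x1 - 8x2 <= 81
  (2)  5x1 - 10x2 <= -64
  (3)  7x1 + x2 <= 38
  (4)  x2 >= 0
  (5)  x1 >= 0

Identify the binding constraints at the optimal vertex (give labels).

Corner points and Z = -3x1 + 11x2:
  (316/75, 638/75) → Z = 1214/15
  (0, 32/5) → Z = 352/5
  (0, 38) → Z = 418

The maximum is at (0, 38). Substituting into each constraint, equality holds for (3) and (5); the remaining constraints have slack.

(3) and (5)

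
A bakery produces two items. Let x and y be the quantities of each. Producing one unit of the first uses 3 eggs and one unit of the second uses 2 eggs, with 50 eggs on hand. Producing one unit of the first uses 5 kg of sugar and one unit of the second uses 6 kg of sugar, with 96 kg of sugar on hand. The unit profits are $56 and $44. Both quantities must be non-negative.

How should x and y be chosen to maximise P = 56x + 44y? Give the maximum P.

Extreme points and P = 56x + 44y:
  (0, 0) → P = 0
  (0, 16) → P = 704
  (50/3, 0) → P = 2800/3
  (27/2, 19/4) → P = 965

x = 27/2, y = 19/4, maximum P = 965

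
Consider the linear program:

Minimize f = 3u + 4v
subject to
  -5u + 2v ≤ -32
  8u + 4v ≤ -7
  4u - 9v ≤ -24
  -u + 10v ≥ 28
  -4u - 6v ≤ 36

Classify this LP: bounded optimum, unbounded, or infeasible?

The boundaries -5u + 2v = -32 and 4u - 9v = -24 meet at (336/37, 248/37), but that point violates 8u + 4v ≤ -7. Every candidate vertex is excluded by some other constraint, so the feasible region is empty.

infeasible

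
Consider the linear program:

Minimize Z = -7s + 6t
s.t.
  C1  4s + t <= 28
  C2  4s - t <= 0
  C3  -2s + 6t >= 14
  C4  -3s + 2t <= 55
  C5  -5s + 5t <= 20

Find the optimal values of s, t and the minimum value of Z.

Feasible corners and Z = -7s + 6t:
  (7/11, 28/11) → Z = 119/11
  (4/3, 16/3) → Z = 68/3
  (-5/2, 3/2) → Z = 53/2

The binding constraints are 4s - t = 0 and -2s + 6t = 14.
Solving simultaneously gives s = 7/11, t = 28/11.

s = 7/11, t = 28/11, minimum Z = 119/11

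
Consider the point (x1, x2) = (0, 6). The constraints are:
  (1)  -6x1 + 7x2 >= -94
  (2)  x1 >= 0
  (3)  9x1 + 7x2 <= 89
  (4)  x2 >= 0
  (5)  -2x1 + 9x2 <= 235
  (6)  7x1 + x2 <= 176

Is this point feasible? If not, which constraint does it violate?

feasible

(1): 42 ≥ -94 ✓
(2): 0 ≥ 0 ✓
(3): 42 ≤ 89 ✓
(4): 6 ≥ 0 ✓
(5): 54 ≤ 235 ✓
(6): 6 ≤ 176 ✓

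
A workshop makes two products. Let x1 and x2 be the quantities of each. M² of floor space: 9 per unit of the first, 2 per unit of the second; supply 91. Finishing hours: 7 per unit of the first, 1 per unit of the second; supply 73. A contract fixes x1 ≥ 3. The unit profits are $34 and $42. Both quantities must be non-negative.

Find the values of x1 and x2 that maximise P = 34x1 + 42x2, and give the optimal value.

Feasible corners and P = 34x1 + 42x2:
  (91/9, 0) → P = 3094/9
  (3, 0) → P = 102
  (3, 32) → P = 1446

x1 = 3, x2 = 32, maximum P = 1446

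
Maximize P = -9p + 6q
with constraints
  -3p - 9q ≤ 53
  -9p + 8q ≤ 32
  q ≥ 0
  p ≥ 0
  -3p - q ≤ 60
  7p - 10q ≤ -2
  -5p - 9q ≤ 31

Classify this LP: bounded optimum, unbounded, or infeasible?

bounded optimum

Corner points and P = -9p + 6q:
  (0, 4) → P = 24
  (0, 1/5) → P = 6/5
The feasible region has finitely many vertices and no improving ray; the maximum is 24 at (0, 4).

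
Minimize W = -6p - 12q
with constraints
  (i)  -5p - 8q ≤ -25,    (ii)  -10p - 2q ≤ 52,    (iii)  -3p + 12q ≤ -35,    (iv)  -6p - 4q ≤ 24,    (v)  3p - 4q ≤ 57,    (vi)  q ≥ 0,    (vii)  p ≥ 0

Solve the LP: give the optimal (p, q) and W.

Corner points and W = -6p - 12q:
  (68/3, 11/4) → W = -169
  (35/3, 0) → W = -70
  (19, 0) → W = -114

The binding constraints are -3p + 12q = -35 and 3p - 4q = 57.
Solving simultaneously gives p = 68/3, q = 11/4.

p = 68/3, q = 11/4, minimum W = -169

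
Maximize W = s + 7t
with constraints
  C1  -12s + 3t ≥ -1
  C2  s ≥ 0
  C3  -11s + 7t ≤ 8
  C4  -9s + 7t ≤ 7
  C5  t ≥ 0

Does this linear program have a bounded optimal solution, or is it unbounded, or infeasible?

bounded optimum

Vertices and W = s + 7t:
  (28/57, 31/19) → W = 679/57
  (1/12, 0) → W = 1/12
  (0, 1) → W = 7
  (0, 0) → W = 0
The feasible region has finitely many vertices and no improving ray; the maximum is 679/57 at (28/57, 31/19).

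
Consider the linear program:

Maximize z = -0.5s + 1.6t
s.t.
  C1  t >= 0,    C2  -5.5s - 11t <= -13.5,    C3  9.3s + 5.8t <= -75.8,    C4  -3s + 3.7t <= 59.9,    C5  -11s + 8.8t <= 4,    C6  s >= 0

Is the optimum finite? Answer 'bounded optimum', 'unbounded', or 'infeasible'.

The boundaries t = 0 and -5.5s - 11t = -13.5 meet at (27/11, 0), but that point violates 9.3s + 5.8t ≤ -75.8. Every candidate vertex is excluded by some other constraint, so the feasible region is empty.

infeasible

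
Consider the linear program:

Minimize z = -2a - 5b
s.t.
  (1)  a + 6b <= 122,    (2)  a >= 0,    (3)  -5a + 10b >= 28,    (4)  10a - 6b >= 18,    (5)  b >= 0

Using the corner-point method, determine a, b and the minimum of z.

a = 263/10, b = 319/20, minimum z = -2647/20

Feasible corners and z = -2a - 5b:
  (263/10, 319/20) → z = -2647/20
  (140/11, 601/33) → z = -3845/33
  (174/35, 37/7) → z = -1273/35

At the optimal vertex, a + 6b = 122 and -5a + 10b = 28.
Solving simultaneously gives a = 263/10, b = 319/20.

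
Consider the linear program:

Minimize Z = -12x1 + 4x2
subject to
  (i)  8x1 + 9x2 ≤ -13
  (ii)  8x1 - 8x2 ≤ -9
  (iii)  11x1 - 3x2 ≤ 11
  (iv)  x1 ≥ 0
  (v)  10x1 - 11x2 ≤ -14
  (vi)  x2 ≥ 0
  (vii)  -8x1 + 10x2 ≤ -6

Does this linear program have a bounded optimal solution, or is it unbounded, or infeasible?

infeasible

The boundaries x2 = 0 and -8x1 + 10x2 = -6 meet at (3/4, 0), but that point violates 8x1 + 9x2 ≤ -13. Every candidate vertex is excluded by some other constraint, so the feasible region is empty.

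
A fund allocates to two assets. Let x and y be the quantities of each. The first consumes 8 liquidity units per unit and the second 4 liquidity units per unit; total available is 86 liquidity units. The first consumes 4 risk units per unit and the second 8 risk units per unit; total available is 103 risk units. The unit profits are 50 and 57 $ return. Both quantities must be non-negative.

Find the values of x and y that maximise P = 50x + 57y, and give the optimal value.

Feasible corners and P = 50x + 57y:
  (0, 0) → P = 0
  (0, 103/8) → P = 5871/8
  (43/4, 0) → P = 1075/2
  (23/4, 10) → P = 1715/2

The binding constraints are 8x + 4y = 86 and 4x + 8y = 103.
Solving simultaneously gives x = 23/4, y = 10.

x = 23/4, y = 10, maximum P = 1715/2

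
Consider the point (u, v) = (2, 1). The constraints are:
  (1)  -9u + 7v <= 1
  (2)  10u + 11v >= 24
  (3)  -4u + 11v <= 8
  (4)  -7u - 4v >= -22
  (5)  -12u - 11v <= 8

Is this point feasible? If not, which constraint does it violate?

(1): -11 ≤ 1 ✓
(2): 31 ≥ 24 ✓
(3): 3 ≤ 8 ✓
(4): -18 ≥ -22 ✓
(5): -35 ≤ 8 ✓

feasible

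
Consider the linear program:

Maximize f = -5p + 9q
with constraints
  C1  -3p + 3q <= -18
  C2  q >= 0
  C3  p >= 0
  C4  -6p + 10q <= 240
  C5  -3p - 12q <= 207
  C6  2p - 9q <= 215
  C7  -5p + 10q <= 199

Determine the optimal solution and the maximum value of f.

Feasible corners and f = -5p + 9q:
  (6, 0) → f = -30
  (259/5, 229/5) → f = 766/5
  (215/2, 0) → f = -1075/2
The feasible region is unbounded (it extends along (2, 1), (9, 2)), but f strictly decreases along every unbounded feasible direction, so there is no improving ray and the maximum is attained at a vertex.

p = 259/5, q = 229/5, maximum f = 766/5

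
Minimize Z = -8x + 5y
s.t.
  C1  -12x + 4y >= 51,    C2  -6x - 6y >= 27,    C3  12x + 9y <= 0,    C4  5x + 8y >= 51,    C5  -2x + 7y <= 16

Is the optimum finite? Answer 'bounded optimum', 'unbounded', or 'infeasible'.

The boundaries -12x + 4y = 51 and -6x - 6y = 27 meet at (-69/16, -3/16), but that point violates 5x + 8y ≥ 51. Every candidate vertex is excluded by some other constraint, so the feasible region is empty.

infeasible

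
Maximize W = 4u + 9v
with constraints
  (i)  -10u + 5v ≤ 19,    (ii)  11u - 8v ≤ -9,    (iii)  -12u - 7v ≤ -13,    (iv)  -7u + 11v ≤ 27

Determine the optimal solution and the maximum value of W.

Feasible corners and W = 4u + 9v:
  (41/173, 251/173) → W = 2423/173
  (9/5, 18/5) → W = 198/5
  (-46/181, 415/181) → W = 3551/181

At the optimal vertex, 11u - 8v = -9 and -7u + 11v = 27.
Solving simultaneously gives u = 9/5, v = 18/5.

u = 9/5, v = 18/5, maximum W = 198/5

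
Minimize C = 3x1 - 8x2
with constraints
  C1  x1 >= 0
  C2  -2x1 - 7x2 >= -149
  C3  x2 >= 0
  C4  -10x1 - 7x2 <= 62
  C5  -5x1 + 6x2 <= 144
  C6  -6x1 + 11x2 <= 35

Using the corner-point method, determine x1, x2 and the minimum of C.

x1 = 697/32, x2 = 241/16, minimum C = -1765/32

Extreme points and C = 3x1 - 8x2:
  (0, 0) → C = 0
  (0, 35/11) → C = -280/11
  (149/2, 0) → C = 447/2
  (697/32, 241/16) → C = -1765/32

The optimum lies where -2x1 - 7x2 = -149 and -6x1 + 11x2 = 35.
Solving simultaneously gives x1 = 697/32, x2 = 241/16.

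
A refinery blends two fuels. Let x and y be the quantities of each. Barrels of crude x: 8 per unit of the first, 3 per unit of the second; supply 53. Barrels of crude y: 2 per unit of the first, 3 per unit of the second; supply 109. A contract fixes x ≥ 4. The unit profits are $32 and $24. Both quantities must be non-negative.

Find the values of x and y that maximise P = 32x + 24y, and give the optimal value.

Corner points and P = 32x + 24y:
  (53/8, 0) → P = 212
  (4, 0) → P = 128
  (4, 7) → P = 296

The binding constraints are 8x + 3y = 53 and x = 4.
Solving simultaneously gives x = 4, y = 7.

x = 4, y = 7, maximum P = 296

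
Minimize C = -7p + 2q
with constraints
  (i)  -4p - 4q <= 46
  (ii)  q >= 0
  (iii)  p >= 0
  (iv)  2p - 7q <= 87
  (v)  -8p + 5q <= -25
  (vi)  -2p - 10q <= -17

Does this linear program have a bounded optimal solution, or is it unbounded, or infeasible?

From the feasible point (87/2, 0), moving in the direction (5, 8) keeps every constraint satisfied while C decreases without bound.

unbounded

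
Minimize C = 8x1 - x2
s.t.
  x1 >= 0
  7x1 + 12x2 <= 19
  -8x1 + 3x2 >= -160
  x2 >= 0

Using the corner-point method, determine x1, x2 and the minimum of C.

The binding constraints are x1 = 0 and 7x1 + 12x2 = 19.
Solving simultaneously gives x1 = 0, x2 = 19/12.

x1 = 0, x2 = 19/12, minimum C = -19/12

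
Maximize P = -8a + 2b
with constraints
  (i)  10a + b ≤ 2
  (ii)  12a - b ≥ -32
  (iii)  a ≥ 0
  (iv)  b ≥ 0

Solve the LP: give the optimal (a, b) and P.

a = 0, b = 2, maximum P = 4

Extreme points and P = -8a + 2b:
  (0, 2) → P = 4
  (1/5, 0) → P = -8/5
  (0, 0) → P = 0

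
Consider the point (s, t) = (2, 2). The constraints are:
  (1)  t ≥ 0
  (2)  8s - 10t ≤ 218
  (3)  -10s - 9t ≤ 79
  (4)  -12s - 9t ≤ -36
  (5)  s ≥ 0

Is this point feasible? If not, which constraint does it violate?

(1): 2 ≥ 0 ✓
(2): -4 ≤ 218 ✓
(3): -38 ≤ 79 ✓
(4): -42 ≤ -36 ✓
(5): 2 ≥ 0 ✓

feasible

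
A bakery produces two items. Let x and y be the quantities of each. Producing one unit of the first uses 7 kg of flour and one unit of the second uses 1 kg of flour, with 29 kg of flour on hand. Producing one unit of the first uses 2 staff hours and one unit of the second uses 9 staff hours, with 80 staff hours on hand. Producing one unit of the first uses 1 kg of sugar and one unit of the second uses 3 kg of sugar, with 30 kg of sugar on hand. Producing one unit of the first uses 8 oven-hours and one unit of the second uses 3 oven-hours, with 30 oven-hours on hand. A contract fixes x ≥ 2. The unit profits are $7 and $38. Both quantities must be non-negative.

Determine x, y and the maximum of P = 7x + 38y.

Feasible corners and P = 7x + 38y:
  (15/4, 0) → P = 105/4
  (2, 0) → P = 14
  (2, 14/3) → P = 574/3

The binding constraints are 8x + 3y = 30 and x = 2.
Solving simultaneously gives x = 2, y = 14/3.

x = 2, y = 14/3, maximum P = 574/3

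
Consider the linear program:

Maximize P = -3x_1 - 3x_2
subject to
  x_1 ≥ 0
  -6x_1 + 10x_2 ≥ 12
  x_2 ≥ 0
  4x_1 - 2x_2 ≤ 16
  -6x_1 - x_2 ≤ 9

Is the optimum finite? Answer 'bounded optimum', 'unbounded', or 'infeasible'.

Corner points and P = -3x_1 - 3x_2:
  (0, 6/5) → P = -18/5
  (46/7, 36/7) → P = -246/7
The feasible region has finitely many vertices and no improving ray; the maximum is -18/5 at (0, 6/5).

bounded optimum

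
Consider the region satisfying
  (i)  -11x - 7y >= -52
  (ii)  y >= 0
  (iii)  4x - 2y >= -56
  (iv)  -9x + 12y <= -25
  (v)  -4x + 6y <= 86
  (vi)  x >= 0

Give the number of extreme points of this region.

3

Of the 15 pairwise boundary intersections, those satisfying every inequality are:
  (52/11, 0)
  (799/195, 193/195)
  (25/9, 0)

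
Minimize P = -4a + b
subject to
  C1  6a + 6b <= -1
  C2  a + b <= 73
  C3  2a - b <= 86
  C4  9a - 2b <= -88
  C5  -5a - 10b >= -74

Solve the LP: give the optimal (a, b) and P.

a = -52, b = -190, minimum P = 18

Feasible corners and P = -4a + b:
  (-265/33, 173/22) → P = 2639/66
  (-227/15, 449/30) → P = 151/2
  (-52, -190) → P = 18
The feasible region is unbounded (it extends along (-1, -2), (-2, 1)), but P strictly increases along every unbounded feasible direction, so there is no improving ray and the minimum is attained at a vertex.

At the optimal vertex, 2a - b = 86 and 9a - 2b = -88.
Solving simultaneously gives a = -52, b = -190.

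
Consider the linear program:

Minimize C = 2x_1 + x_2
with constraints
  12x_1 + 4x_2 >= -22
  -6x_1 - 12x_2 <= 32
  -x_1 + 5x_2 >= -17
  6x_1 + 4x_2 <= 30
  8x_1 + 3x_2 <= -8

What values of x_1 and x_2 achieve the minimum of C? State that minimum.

x_1 = -17/15, x_2 = -21/10, minimum C = -131/30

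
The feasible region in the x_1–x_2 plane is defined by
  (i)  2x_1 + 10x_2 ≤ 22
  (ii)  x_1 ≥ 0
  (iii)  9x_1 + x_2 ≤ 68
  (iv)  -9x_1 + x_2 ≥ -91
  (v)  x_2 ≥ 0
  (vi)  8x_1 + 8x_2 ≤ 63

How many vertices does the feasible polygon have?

The feasible vertices (each the meet of two boundaries and inside every other half-plane) are:
  (0, 11/5)
  (227/32, 25/32)
  (0, 0)
  (68/9, 0)
  (481/64, 23/64)

5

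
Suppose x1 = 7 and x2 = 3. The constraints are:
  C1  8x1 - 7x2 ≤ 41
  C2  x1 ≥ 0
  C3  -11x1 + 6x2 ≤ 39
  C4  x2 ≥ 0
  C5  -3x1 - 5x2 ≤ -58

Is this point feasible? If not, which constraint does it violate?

not feasible — violates C5

Constraint C5: -3x1 - 5x2 = -36, which is not ≤ -58. All other constraints are satisfied.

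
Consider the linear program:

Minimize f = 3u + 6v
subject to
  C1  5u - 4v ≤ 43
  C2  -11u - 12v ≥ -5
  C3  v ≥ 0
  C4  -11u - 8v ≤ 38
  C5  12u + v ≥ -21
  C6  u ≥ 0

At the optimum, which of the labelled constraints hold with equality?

C3 and C6

Extreme points and f = 3u + 6v:
  (5/11, 0) → f = 15/11
  (0, 5/12) → f = 5/2
  (0, 0) → f = 0

The minimum is at (0, 0). Substituting into each constraint, equality holds for C3 and C6; the remaining constraints have slack.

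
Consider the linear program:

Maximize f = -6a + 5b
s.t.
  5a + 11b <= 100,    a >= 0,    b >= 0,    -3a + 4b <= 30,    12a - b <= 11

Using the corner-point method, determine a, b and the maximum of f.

a = 0, b = 15/2, maximum f = 75/2

Feasible corners and f = -6a + 5b:
  (70/53, 450/53) → f = 1830/53
  (221/137, 1145/137) → f = 4399/137
  (0, 0) → f = 0
  (0, 15/2) → f = 75/2
  (11/12, 0) → f = -11/2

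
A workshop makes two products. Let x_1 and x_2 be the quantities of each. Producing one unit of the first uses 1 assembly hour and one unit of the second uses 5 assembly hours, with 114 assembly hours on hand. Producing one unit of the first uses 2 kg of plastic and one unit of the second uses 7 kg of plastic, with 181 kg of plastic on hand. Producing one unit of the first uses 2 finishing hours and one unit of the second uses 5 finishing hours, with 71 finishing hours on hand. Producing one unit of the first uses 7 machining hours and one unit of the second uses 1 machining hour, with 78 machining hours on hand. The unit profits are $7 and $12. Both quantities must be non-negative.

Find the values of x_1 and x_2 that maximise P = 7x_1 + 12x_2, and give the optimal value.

x_1 = 29/3, x_2 = 31/3, maximum P = 575/3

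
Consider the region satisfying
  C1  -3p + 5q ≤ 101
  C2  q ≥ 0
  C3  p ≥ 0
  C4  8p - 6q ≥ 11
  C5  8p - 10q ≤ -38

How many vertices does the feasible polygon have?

Pairwise boundary intersections that survive every other constraint:
  (661/22, 841/22)
  (82, 347/5)
  (169/16, 49/4)

3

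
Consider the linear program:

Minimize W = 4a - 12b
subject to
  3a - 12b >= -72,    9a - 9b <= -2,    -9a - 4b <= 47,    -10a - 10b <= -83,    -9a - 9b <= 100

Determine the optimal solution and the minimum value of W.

a = 46/25, b = 323/50, minimum W = -1754/25

Feasible corners and W = 4a - 12b:
  (208/27, 214/27) → W = -1736/27
  (46/25, 323/50) → W = -1754/25
  (727/180, 767/180) → W = -1574/45

The optimum lies where 3a - 12b = -72 and -10a - 10b = -83.
Solving simultaneously gives a = 46/25, b = 323/50.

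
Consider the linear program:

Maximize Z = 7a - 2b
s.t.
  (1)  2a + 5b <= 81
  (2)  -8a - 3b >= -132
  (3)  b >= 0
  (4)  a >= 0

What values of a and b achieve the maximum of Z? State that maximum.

a = 33/2, b = 0, maximum Z = 231/2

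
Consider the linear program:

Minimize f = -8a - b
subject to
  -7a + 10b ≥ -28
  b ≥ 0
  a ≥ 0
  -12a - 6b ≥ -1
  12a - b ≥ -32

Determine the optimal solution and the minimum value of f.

At the optimal vertex, b = 0 and -12a - 6b = -1.
Solving simultaneously gives a = 1/12, b = 0.

a = 1/12, b = 0, minimum f = -2/3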